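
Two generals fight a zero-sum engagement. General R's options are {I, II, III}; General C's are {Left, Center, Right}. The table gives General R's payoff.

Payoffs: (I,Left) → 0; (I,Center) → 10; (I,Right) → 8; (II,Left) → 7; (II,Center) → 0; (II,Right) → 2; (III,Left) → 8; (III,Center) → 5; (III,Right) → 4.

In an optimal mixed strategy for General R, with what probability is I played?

1/3

Row minima: I → 0, II → 0, III → 4; maximin = 4.
Column maxima: Left → 8, Center → 10, Right → 8; minimax = 8.
4 ≠ 8, so there is no saddle point; optimal play is mixed.
II is strictly dominated by III, so General R never plays it.
With II eliminated, Center is strictly dominated by Right (it gives General R strictly more in every remaining row), so General C never plays it.
On the remaining 2×2 (I, III vs Left, Right):
Let General R play I with probability p. Expected payoff against Left: 0p + 8(1−p) = −8p + 8; against Right: 8p + 4(1−p) = 4p + 4.
Setting these equal: −8p + 8 = 4p + 4 ⇒ −12p = -4 ⇒ p = 1/3, and the value is (-8)·(1/3) + 8 = 16/3.
For General C: with q = P(Left), equating I's and III's payoffs gives −8q + 8 = 4q + 4 ⇒ q = 1/3.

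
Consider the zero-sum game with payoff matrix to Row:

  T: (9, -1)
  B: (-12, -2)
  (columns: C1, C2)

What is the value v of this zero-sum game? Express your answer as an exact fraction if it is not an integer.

Row minima: T → -1, B → -12; maximin = -1.
Column maxima: C1 → 9, C2 → -1; minimax = -1.
Since maximin = minimax = -1, there is a saddle point and the value is -1.

-1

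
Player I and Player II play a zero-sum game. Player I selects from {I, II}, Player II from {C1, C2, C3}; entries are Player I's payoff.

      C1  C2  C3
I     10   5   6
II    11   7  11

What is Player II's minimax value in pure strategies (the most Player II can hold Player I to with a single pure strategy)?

Column maxima: C1 → 11, C2 → 7, C3 → 11.
The smallest of these is 7.

7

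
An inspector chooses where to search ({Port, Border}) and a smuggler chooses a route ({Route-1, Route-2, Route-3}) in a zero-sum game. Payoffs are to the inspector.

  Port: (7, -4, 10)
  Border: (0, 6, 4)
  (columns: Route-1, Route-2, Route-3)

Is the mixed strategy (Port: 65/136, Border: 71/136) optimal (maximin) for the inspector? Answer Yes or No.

Against Route-1 this mix gives (65/136)·7 + (71/136)·0 = 455/136.
Against Route-2 this mix gives (65/136)·(-4) + (71/136)·6 = 83/68.
Against Route-3 this mix gives (65/136)·10 + (71/136)·4 = 467/68.
The smuggler will play Route-2, holding the inspector to 83/68. Shifting weight toward the row that does better against Route-2 would raise this floor (the equalizing mix achieves 42/17 against both Route-2 and Route-1), so the proposed strategy is not optimal.

No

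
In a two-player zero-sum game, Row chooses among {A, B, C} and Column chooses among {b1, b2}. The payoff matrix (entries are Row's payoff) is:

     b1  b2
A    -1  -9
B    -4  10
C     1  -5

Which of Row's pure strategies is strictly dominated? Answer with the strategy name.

A

C gives a strictly higher payoff than A against every column: 1 > -1, -5 > -9.
So A is strictly dominated and Row never plays it.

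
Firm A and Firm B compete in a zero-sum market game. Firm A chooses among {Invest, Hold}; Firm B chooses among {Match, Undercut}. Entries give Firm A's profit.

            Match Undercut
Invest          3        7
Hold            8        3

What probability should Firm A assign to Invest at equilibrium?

Row minima: Invest → 3, Hold → 3; maximin = 3.
Column maxima: Match → 8, Undercut → 7; minimax = 7.
3 ≠ 7, so there is no saddle point; optimal play is mixed.
Let Firm A play Invest with probability p. Expected payoff against Match: 3p + 8(1−p) = −5p + 8; against Undercut: 7p + 3(1−p) = 4p + 3.
Setting these equal: −5p + 8 = 4p + 3 ⇒ −9p = -5 ⇒ p = 5/9, and the value is (-5)·(5/9) + 8 = 47/9.
For Firm B: with q = P(Match), equating Invest's and Hold's payoffs gives −4q + 7 = 5q + 3 ⇒ q = 4/9.

5/9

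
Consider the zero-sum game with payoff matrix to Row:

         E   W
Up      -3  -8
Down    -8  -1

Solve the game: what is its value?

-61/12

Row minima: Up → -8, Down → -8; maximin = -8.
Column maxima: E → -3, W → -1; minimax = -3.
-8 ≠ -3, so there is no saddle point; optimal play is mixed.
Let Row play Up with probability p. Expected payoff against E: (-3)p + (-8)(1−p) = 5p − 8; against W: (-8)p + (-1)(1−p) = −7p − 1.
Setting these equal: 5p − 8 = −7p − 1 ⇒ 12p = 7 ⇒ p = 7/12, and the value is (5)·(7/12) − 8 = -61/12.
For Column: with q = P(E), equating Up's and Down's payoffs gives 5q − 8 = −7q − 1 ⇒ q = 7/12.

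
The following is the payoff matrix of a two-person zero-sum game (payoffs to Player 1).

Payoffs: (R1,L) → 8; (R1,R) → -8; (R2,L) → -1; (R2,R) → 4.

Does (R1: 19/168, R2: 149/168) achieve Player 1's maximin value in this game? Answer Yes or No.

Against L this mix gives (19/168)·8 + (149/168)·(-1) = 1/56.
Against R this mix gives (19/168)·(-8) + (149/168)·4 = 37/14.
Player 2 will play L, holding Player 1 to 1/56. Shifting weight toward the row that does better against L would raise this floor (the equalizing mix achieves 8/7 against both L and R), so the proposed strategy is not optimal.

No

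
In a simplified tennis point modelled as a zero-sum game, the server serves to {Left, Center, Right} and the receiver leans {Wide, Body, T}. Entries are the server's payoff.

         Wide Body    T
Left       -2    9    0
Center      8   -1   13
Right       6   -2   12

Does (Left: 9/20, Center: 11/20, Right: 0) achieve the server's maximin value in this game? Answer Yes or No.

Against Wide this mix gives (9/20)·(-2) + (11/20)·8 = 7/2.
Against Body this mix gives (9/20)·9 + (11/20)·(-1) = 7/2.
Against T this mix gives (9/20)·0 + (11/20)·13 = 143/20.
All of the receiver's active replies (Wide, Body) yield 7/2, and no column does worse for the server. The mix makes the receiver indifferent and guarantees 7/2, so it is optimal.

Yes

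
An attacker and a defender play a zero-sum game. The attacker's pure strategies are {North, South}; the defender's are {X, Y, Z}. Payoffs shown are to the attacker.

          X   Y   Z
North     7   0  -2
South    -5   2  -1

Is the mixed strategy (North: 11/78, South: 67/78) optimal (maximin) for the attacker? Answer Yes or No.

Against X this mix gives (11/78)·7 + (67/78)·(-5) = -43/13.
Against Y this mix gives (11/78)·0 + (67/78)·2 = 67/39.
Against Z this mix gives (11/78)·(-2) + (67/78)·(-1) = -89/78.
The defender will play X, holding the attacker to -43/13. Shifting weight toward the row that does better against X would raise this floor (the equalizing mix achieves -17/13 against both X and Z), so the proposed strategy is not optimal.

No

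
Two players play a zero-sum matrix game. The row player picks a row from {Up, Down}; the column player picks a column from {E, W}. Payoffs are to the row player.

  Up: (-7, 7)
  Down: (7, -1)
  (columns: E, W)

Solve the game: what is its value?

21/11

Row minima: Up → -7, Down → -1; maximin = -1.
Column maxima: E → 7, W → 7; minimax = 7.
-1 ≠ 7, so there is no saddle point; optimal play is mixed.
Let the row player play Up with probability p. Expected payoff against E: (-7)p + 7(1−p) = −14p + 7; against W: 7p + (-1)(1−p) = 8p − 1.
Setting these equal: −14p + 7 = 8p − 1 ⇒ −22p = -8 ⇒ p = 4/11, and the value is (-14)·(4/11) + 7 = 21/11.
For the column player: with q = P(E), equating Up's and Down's payoffs gives −14q + 7 = 8q − 1 ⇒ q = 4/11.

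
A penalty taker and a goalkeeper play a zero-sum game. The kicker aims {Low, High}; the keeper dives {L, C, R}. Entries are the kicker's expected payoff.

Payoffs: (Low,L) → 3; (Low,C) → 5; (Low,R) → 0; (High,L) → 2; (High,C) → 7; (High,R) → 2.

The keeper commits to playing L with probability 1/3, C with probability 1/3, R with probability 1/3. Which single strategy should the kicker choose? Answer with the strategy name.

High

Expected payoff of Low: (1/3)·3 + (1/3)·5 + (1/3)·0 = 8/3.
Expected payoff of High: (1/3)·2 + (1/3)·7 + (1/3)·2 = 11/3.
The largest is 11/3, so the kicker's best response is High.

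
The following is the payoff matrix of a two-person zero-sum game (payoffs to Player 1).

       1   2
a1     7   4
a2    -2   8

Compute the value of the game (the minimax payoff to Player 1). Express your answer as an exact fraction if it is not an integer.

Row minima: a1 → 4, a2 → -2; maximin = 4.
Column maxima: 1 → 7, 2 → 8; minimax = 7.
4 ≠ 7, so there is no saddle point; optimal play is mixed.
Let Player 1 play a1 with probability p. Expected payoff against 1: 7p + (-2)(1−p) = 9p − 2; against 2: 4p + 8(1−p) = −4p + 8.
Setting these equal: 9p − 2 = −4p + 8 ⇒ 13p = 10 ⇒ p = 10/13, and the value is (9)·(10/13) − 2 = 64/13.
For Player 2: with q = P(1), equating a1's and a2's payoffs gives 3q + 4 = −10q + 8 ⇒ q = 4/13.

64/13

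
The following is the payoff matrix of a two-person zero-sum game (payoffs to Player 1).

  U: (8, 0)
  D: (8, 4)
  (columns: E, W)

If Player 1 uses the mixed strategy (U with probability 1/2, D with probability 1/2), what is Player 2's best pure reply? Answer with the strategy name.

If Player 2 plays E, Player 1's expected payoff is (1/2)·8 + (1/2)·8 = 8.
If Player 2 plays W, Player 1's expected payoff is (1/2)·0 + (1/2)·4 = 2.
Player 2 minimizes Player 1's payoff; the smallest is 2, so the best response is W.

W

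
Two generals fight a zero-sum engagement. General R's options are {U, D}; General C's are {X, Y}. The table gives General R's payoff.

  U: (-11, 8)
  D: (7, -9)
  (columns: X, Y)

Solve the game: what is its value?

-43/35

Row minima: U → -11, D → -9; maximin = -9.
Column maxima: X → 7, Y → 8; minimax = 7.
-9 ≠ 7, so there is no saddle point; optimal play is mixed.
Let General R play U with probability p. Expected payoff against X: (-11)p + 7(1−p) = −18p + 7; against Y: 8p + (-9)(1−p) = 17p − 9.
Setting these equal: −18p + 7 = 17p − 9 ⇒ −35p = -16 ⇒ p = 16/35, and the value is (-18)·(16/35) + 7 = -43/35.
For General C: with q = P(X), equating U's and D's payoffs gives −19q + 8 = 16q − 9 ⇒ q = 17/35.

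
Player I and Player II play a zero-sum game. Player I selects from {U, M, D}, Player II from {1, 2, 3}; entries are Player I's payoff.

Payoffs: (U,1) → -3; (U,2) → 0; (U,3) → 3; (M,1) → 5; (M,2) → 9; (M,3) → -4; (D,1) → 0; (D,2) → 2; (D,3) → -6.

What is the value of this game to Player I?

Row minima: U → -3, M → -4, D → -6; maximin = -3.
Column maxima: 1 → 5, 2 → 9, 3 → 3; minimax = 3.
-3 ≠ 3, so there is no saddle point; optimal play is mixed.
D is strictly dominated by M, so Player I never plays it.
2 is strictly dominated by 1 (it gives Player I strictly more in every row), so Player II never plays it.
On the remaining 2×2 (U, M vs 1, 3):
Let Player I play U with probability p. Expected payoff against 1: (-3)p + 5(1−p) = −8p + 5; against 3: 3p + (-4)(1−p) = 7p − 4.
Setting these equal: −8p + 5 = 7p − 4 ⇒ −15p = -9 ⇒ p = 3/5, and the value is (-8)·(3/5) + 5 = 1/5.
For Player II: with q = P(1), equating U's and M's payoffs gives −6q + 3 = 9q − 4 ⇒ q = 7/15.

1/5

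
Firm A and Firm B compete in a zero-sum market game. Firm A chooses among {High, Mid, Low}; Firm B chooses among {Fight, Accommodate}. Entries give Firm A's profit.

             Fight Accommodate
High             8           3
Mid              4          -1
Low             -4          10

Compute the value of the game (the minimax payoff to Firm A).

92/19

Row minima: High → 3, Mid → -1, Low → -4; maximin = 3.
Column maxima: Fight → 8, Accommodate → 10; minimax = 8.
3 ≠ 8, so there is no saddle point; optimal play is mixed.
Mid is strictly dominated by High, so Firm A never plays it.
On the remaining 2×2 (High, Low vs Fight, Accommodate):
Let Firm A play High with probability p. Expected payoff against Fight: 8p + (-4)(1−p) = 12p − 4; against Accommodate: 3p + 10(1−p) = −7p + 10.
Setting these equal: 12p − 4 = −7p + 10 ⇒ 19p = 14 ⇒ p = 14/19, and the value is (12)·(14/19) − 4 = 92/19.
For Firm B: with q = P(Fight), equating High's and Low's payoffs gives 5q + 3 = −14q + 10 ⇒ q = 7/19.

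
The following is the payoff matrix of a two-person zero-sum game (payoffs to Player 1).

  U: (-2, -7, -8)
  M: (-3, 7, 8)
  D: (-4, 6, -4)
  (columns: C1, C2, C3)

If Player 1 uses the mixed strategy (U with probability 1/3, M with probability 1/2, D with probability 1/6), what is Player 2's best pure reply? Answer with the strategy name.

If Player 2 plays C1, Player 1's expected payoff is (1/3)·(-2) + (1/2)·(-3) + (1/6)·(-4) = -17/6.
If Player 2 plays C2, Player 1's expected payoff is (1/3)·(-7) + (1/2)·7 + (1/6)·6 = 13/6.
If Player 2 plays C3, Player 1's expected payoff is (1/3)·(-8) + (1/2)·8 + (1/6)·(-4) = 2/3.
Player 2 minimizes Player 1's payoff; the smallest is -17/6, so the best response is C1.

C1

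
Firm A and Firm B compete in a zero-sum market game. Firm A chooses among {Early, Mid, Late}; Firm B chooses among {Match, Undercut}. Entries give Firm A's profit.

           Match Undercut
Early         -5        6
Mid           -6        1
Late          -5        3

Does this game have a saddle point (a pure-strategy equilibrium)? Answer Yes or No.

Row minima: Early → -5, Mid → -6, Late → -5; maximin = -5.
Column maxima: Match → -5, Undercut → 6; minimax = -5.
maximin = minimax = -5, so a saddle point exists.

Yes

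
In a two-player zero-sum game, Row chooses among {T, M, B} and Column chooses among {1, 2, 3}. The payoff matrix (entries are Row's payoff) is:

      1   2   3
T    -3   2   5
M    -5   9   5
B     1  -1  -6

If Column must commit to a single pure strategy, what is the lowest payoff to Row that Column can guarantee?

1

Column maxima: 1 → 1, 2 → 9, 3 → 5.
The smallest of these is 1.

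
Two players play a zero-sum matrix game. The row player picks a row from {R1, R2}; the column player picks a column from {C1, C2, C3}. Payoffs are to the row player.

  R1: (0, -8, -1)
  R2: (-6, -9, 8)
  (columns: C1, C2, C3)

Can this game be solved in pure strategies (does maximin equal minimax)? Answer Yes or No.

Yes

Row minima: R1 → -8, R2 → -9; maximin = -8.
Column maxima: C1 → 0, C2 → -8, C3 → 8; minimax = -8.
maximin = minimax = -8, so a saddle point exists.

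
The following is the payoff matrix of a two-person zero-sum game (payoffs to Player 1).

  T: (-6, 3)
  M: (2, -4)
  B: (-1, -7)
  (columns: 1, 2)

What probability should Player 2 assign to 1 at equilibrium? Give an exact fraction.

7/15

Row minima: T → -6, M → -4, B → -7; maximin = -4.
Column maxima: 1 → 2, 2 → 3; minimax = 2.
-4 ≠ 2, so there is no saddle point; optimal play is mixed.
B is strictly dominated by M, so Player 1 never plays it.
On the remaining 2×2 (T, M vs 1, 2):
Let Player 1 play T with probability p. Expected payoff against 1: (-6)p + 2(1−p) = −8p + 2; against 2: 3p + (-4)(1−p) = 7p − 4.
Setting these equal: −8p + 2 = 7p − 4 ⇒ −15p = -6 ⇒ p = 2/5, and the value is (-8)·(2/5) + 2 = -6/5.
For Player 2: with q = P(1), equating T's and M's payoffs gives −9q + 3 = 6q − 4 ⇒ q = 7/15.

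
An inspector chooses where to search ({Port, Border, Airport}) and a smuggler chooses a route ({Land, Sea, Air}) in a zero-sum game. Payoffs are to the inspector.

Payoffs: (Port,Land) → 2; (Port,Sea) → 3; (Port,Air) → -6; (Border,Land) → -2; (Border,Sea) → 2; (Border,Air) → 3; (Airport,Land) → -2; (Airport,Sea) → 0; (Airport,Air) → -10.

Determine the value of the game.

-6/13

Row minima: Port → -6, Border → -2, Airport → -10; maximin = -2.
Column maxima: Land → 2, Sea → 3, Air → 3; minimax = 2.
-2 ≠ 2, so there is no saddle point; optimal play is mixed.
Airport is strictly dominated by Port, so the inspector never plays it.
Sea is strictly dominated by Land (it gives the inspector strictly more in every row), so the smuggler never plays it.
On the remaining 2×2 (Port, Border vs Land, Air):
Let the inspector play Port with probability p. Expected payoff against Land: 2p + (-2)(1−p) = 4p − 2; against Air: (-6)p + 3(1−p) = −9p + 3.
Setting these equal: 4p − 2 = −9p + 3 ⇒ 13p = 5 ⇒ p = 5/13, and the value is (4)·(5/13) − 2 = -6/13.
For the smuggler: with q = P(Land), equating Port's and Border's payoffs gives 8q − 6 = −5q + 3 ⇒ q = 9/13.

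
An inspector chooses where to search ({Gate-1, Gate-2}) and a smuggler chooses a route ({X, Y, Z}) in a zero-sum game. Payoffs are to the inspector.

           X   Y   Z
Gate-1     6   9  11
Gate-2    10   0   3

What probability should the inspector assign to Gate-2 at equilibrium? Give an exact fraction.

3/13

Row minima: Gate-1 → 6, Gate-2 → 0; maximin = 6.
Column maxima: X → 10, Y → 9, Z → 11; minimax = 9.
6 ≠ 9, so there is no saddle point; optimal play is mixed.
Z is strictly dominated by Y (it gives the inspector strictly more in every row), so the smuggler never plays it.
On the remaining 2×2 (Gate-1, Gate-2 vs X, Y):
Let the inspector play Gate-1 with probability p. Expected payoff against X: 6p + 10(1−p) = −4p + 10; against Y: 9p + 0(1−p) = 9p.
Setting these equal: −4p + 10 = 9p ⇒ −13p = -10 ⇒ p = 10/13, and the value is (-4)·(10/13) + 10 = 90/13.
For the smuggler: with q = P(X), equating Gate-1's and Gate-2's payoffs gives −3q + 9 = 10q ⇒ q = 9/13.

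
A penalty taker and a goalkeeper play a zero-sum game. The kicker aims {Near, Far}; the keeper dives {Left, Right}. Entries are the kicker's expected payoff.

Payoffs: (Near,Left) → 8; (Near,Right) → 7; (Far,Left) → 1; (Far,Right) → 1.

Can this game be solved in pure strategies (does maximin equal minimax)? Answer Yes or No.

Yes

Row minima: Near → 7, Far → 1; maximin = 7.
Column maxima: Left → 8, Right → 7; minimax = 7.
maximin = minimax = 7, so a saddle point exists.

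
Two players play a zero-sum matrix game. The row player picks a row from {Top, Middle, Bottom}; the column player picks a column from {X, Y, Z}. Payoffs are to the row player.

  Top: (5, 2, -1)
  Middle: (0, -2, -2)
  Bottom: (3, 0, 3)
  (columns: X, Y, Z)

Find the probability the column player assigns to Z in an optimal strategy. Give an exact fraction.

1/3

Row minima: Top → -1, Middle → -2, Bottom → 0; maximin = 0.
Column maxima: X → 5, Y → 2, Z → 3; minimax = 2.
0 ≠ 2, so there is no saddle point; optimal play is mixed.
Middle is strictly dominated by Top, so the row player never plays it.
X is strictly dominated by Y (it gives the row player strictly more in every row), so the column player never plays it.
On the remaining 2×2 (Top, Bottom vs Y, Z):
Let the row player play Top with probability p. Expected payoff against Y: 2p + 0(1−p) = 2p; against Z: (-1)p + 3(1−p) = −4p + 3.
Setting these equal: 2p = −4p + 3 ⇒ 6p = 3 ⇒ p = 1/2, and the value is (2)·(1/2) = 1.
For the column player: with q = P(Y), equating Top's and Bottom's payoffs gives 3q − 1 = −3q + 3 ⇒ q = 2/3.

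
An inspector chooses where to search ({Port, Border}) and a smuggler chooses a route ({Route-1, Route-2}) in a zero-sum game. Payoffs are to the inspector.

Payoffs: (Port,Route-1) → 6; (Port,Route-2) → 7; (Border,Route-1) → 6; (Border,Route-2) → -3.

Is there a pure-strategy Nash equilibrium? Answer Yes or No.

Yes

Row minima: Port → 6, Border → -3; maximin = 6.
Column maxima: Route-1 → 6, Route-2 → 7; minimax = 6.
maximin = minimax = 6, so a saddle point exists.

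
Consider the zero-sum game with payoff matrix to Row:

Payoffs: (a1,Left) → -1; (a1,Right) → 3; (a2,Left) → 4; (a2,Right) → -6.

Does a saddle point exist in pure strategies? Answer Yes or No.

Row minima: a1 → -1, a2 → -6; maximin = -1.
Column maxima: Left → 4, Right → 3; minimax = 3.
-1 ≠ 3, so no pure-strategy equilibrium exists.

No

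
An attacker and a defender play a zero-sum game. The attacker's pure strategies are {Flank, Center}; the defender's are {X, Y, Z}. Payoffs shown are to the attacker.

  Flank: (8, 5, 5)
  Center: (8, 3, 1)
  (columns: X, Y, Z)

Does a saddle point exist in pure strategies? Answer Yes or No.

Row minima: Flank → 5, Center → 1; maximin = 5.
Column maxima: X → 8, Y → 5, Z → 5; minimax = 5.
maximin = minimax = 5, so a saddle point exists.

Yes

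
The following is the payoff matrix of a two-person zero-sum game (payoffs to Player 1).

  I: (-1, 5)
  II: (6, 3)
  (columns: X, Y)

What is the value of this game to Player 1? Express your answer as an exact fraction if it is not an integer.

Row minima: I → -1, II → 3; maximin = 3.
Column maxima: X → 6, Y → 5; minimax = 5.
3 ≠ 5, so there is no saddle point; optimal play is mixed.
Let Player 1 play I with probability p. Expected payoff against X: (-1)p + 6(1−p) = −7p + 6; against Y: 5p + 3(1−p) = 2p + 3.
Setting these equal: −7p + 6 = 2p + 3 ⇒ −9p = -3 ⇒ p = 1/3, and the value is (-7)·(1/3) + 6 = 11/3.
For Player 2: with q = P(X), equating I's and II's payoffs gives −6q + 5 = 3q + 3 ⇒ q = 2/9.

11/3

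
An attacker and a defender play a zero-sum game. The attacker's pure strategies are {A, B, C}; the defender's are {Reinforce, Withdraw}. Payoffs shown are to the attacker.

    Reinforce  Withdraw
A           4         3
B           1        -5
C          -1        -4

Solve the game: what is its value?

3

Row minima: A → 3, B → -5, C → -4; maximin = 3.
Column maxima: Reinforce → 4, Withdraw → 3; minimax = 3.
Since maximin = minimax = 3, there is a saddle point and the value is 3.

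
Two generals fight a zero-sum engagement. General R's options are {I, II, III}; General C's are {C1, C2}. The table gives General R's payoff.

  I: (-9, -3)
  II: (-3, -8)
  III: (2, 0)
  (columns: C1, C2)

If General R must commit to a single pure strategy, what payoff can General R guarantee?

Row minima: I → -9, II → -8, III → 0.
The best of these is 0.

0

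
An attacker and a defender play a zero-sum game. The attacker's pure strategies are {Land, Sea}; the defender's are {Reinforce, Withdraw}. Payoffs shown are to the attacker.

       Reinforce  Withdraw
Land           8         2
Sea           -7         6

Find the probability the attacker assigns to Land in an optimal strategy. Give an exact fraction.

13/19

Row minima: Land → 2, Sea → -7; maximin = 2.
Column maxima: Reinforce → 8, Withdraw → 6; minimax = 6.
2 ≠ 6, so there is no saddle point; optimal play is mixed.
Let the attacker play Land with probability p. Expected payoff against Reinforce: 8p + (-7)(1−p) = 15p − 7; against Withdraw: 2p + 6(1−p) = −4p + 6.
Setting these equal: 15p − 7 = −4p + 6 ⇒ 19p = 13 ⇒ p = 13/19, and the value is (15)·(13/19) − 7 = 62/19.
For the defender: with q = P(Reinforce), equating Land's and Sea's payoffs gives 6q + 2 = −13q + 6 ⇒ q = 4/19.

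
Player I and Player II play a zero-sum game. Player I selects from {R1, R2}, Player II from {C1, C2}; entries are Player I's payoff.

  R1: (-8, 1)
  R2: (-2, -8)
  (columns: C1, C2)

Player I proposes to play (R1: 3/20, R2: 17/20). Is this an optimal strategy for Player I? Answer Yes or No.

Against C1 this mix gives (3/20)·(-8) + (17/20)·(-2) = -29/10.
Against C2 this mix gives (3/20)·1 + (17/20)·(-8) = -133/20.
Player II will play C2, holding Player I to -133/20. Shifting weight toward the row that does better against C2 would raise this floor (the equalizing mix achieves -22/5 against both C2 and C1), so the proposed strategy is not optimal.

No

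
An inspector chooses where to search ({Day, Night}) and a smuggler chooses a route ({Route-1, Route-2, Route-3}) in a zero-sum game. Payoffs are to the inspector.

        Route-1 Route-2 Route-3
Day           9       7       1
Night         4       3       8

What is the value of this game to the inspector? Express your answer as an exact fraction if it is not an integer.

53/11

Row minima: Day → 1, Night → 3; maximin = 3.
Column maxima: Route-1 → 9, Route-2 → 7, Route-3 → 8; minimax = 7.
3 ≠ 7, so there is no saddle point; optimal play is mixed.
Route-1 is strictly dominated by Route-2 (it gives the inspector strictly more in every row), so the smuggler never plays it.
On the remaining 2×2 (Day, Night vs Route-2, Route-3):
Let the inspector play Day with probability p. Expected payoff against Route-2: 7p + 3(1−p) = 4p + 3; against Route-3: 1p + 8(1−p) = −7p + 8.
Setting these equal: 4p + 3 = −7p + 8 ⇒ 11p = 5 ⇒ p = 5/11, and the value is (4)·(5/11) + 3 = 53/11.
For the smuggler: with q = P(Route-2), equating Day's and Night's payoffs gives 6q + 1 = −5q + 8 ⇒ q = 7/11.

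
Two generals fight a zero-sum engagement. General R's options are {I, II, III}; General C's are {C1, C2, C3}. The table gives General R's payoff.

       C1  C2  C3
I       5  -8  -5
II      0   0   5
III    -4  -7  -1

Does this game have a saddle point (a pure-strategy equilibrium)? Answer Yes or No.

Yes

Row minima: I → -8, II → 0, III → -7; maximin = 0.
Column maxima: C1 → 5, C2 → 0, C3 → 5; minimax = 0.
maximin = minimax = 0, so a saddle point exists.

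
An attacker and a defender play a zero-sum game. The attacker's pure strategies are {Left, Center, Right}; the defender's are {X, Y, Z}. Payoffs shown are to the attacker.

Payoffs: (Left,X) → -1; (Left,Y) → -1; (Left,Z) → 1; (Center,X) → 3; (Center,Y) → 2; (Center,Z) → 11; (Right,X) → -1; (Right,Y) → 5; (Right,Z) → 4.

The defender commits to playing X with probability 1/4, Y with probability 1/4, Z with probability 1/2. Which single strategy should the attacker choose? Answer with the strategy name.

Expected payoff of Left: (1/4)·(-1) + (1/4)·(-1) + (1/2)·1 = 0.
Expected payoff of Center: (1/4)·3 + (1/4)·2 + (1/2)·11 = 27/4.
Expected payoff of Right: (1/4)·(-1) + (1/4)·5 + (1/2)·4 = 3.
The largest is 27/4, so the attacker's best response is Center.

Center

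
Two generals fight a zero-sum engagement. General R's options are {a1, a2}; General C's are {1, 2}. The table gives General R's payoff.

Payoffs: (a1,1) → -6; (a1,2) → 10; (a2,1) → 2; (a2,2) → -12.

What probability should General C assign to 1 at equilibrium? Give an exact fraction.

Row minima: a1 → -6, a2 → -12; maximin = -6.
Column maxima: 1 → 2, 2 → 10; minimax = 2.
-6 ≠ 2, so there is no saddle point; optimal play is mixed.
Let General R play a1 with probability p. Expected payoff against 1: (-6)p + 2(1−p) = −8p + 2; against 2: 10p + (-12)(1−p) = 22p − 12.
Setting these equal: −8p + 2 = 22p − 12 ⇒ −30p = -14 ⇒ p = 7/15, and the value is (-8)·(7/15) + 2 = -26/15.
For General C: with q = P(1), equating a1's and a2's payoffs gives −16q + 10 = 14q − 12 ⇒ q = 11/15.

11/15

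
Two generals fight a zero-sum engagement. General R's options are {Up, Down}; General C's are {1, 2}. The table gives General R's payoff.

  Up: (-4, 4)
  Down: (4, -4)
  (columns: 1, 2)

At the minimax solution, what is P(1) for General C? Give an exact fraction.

1/2

Row minima: Up → -4, Down → -4; maximin = -4.
Column maxima: 1 → 4, 2 → 4; minimax = 4.
-4 ≠ 4, so there is no saddle point; optimal play is mixed.
Let General R play Up with probability p. Expected payoff against 1: (-4)p + 4(1−p) = −8p + 4; against 2: 4p + (-4)(1−p) = 8p − 4.
Setting these equal: −8p + 4 = 8p − 4 ⇒ −16p = -8 ⇒ p = 1/2, and the value is (-8)·(1/2) + 4 = 0.
For General C: with q = P(1), equating Up's and Down's payoffs gives −8q + 4 = 8q − 4 ⇒ q = 1/2.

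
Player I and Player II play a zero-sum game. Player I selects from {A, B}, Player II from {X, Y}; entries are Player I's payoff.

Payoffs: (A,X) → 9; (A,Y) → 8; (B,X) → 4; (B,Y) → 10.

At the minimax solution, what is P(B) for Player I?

1/7

Row minima: A → 8, B → 4; maximin = 8.
Column maxima: X → 9, Y → 10; minimax = 9.
8 ≠ 9, so there is no saddle point; optimal play is mixed.
Let Player I play A with probability p. Expected payoff against X: 9p + 4(1−p) = 5p + 4; against Y: 8p + 10(1−p) = −2p + 10.
Setting these equal: 5p + 4 = −2p + 10 ⇒ 7p = 6 ⇒ p = 6/7, and the value is (5)·(6/7) + 4 = 58/7.
For Player II: with q = P(X), equating A's and B's payoffs gives q + 8 = −6q + 10 ⇒ q = 2/7.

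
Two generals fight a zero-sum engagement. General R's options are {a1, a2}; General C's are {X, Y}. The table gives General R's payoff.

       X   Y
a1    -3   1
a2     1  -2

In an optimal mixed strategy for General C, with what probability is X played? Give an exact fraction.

Row minima: a1 → -3, a2 → -2; maximin = -2.
Column maxima: X → 1, Y → 1; minimax = 1.
-2 ≠ 1, so there is no saddle point; optimal play is mixed.
Let General R play a1 with probability p. Expected payoff against X: (-3)p + 1(1−p) = −4p + 1; against Y: 1p + (-2)(1−p) = 3p − 2.
Setting these equal: −4p + 1 = 3p − 2 ⇒ −7p = -3 ⇒ p = 3/7, and the value is (-4)·(3/7) + 1 = -5/7.
For General C: with q = P(X), equating a1's and a2's payoffs gives −4q + 1 = 3q − 2 ⇒ q = 3/7.

3/7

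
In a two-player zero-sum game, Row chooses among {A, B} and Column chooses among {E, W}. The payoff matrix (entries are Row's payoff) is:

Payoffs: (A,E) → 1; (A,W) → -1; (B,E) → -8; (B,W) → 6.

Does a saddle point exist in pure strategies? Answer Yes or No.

No

Row minima: A → -1, B → -8; maximin = -1.
Column maxima: E → 1, W → 6; minimax = 1.
-1 ≠ 1, so no pure-strategy equilibrium exists.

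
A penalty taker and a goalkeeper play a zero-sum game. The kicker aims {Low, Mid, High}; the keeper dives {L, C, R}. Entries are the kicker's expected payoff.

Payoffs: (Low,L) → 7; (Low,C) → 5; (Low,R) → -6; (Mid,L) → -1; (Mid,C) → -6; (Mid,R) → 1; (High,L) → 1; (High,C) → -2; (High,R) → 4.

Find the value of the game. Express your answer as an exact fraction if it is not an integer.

Row minima: Low → -6, Mid → -6, High → -2; maximin = -2.
Column maxima: L → 7, C → 5, R → 4; minimax = 4.
-2 ≠ 4, so there is no saddle point; optimal play is mixed.
Mid is strictly dominated by High, so the kicker never plays it.
L is strictly dominated by C (it gives the kicker strictly more in every row), so the keeper never plays it.
On the remaining 2×2 (Low, High vs C, R):
Let the kicker play Low with probability p. Expected payoff against C: 5p + (-2)(1−p) = 7p − 2; against R: (-6)p + 4(1−p) = −10p + 4.
Setting these equal: 7p − 2 = −10p + 4 ⇒ 17p = 6 ⇒ p = 6/17, and the value is (7)·(6/17) − 2 = 8/17.
For the keeper: with q = P(C), equating Low's and High's payoffs gives 11q − 6 = −6q + 4 ⇒ q = 10/17.

8/17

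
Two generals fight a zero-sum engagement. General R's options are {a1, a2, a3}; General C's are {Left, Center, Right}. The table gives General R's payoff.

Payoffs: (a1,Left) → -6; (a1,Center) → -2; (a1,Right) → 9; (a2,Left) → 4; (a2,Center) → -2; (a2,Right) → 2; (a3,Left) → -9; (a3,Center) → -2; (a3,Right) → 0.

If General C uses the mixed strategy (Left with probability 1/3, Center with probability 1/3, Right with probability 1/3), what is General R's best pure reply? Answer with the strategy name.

Expected payoff of a1: (1/3)·(-6) + (1/3)·(-2) + (1/3)·9 = 1/3.
Expected payoff of a2: (1/3)·4 + (1/3)·(-2) + (1/3)·2 = 4/3.
Expected payoff of a3: (1/3)·(-9) + (1/3)·(-2) + (1/3)·0 = -11/3.
The largest is 4/3, so General R's best response is a2.

a2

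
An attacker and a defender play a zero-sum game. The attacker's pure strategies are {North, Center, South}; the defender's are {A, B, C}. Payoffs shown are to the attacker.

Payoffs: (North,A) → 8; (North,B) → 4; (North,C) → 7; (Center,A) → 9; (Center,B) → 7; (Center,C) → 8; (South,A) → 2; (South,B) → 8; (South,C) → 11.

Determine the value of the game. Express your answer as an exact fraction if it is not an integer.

29/4

Row minima: North → 4, Center → 7, South → 2; maximin = 7.
Column maxima: A → 9, B → 8, C → 11; minimax = 8.
7 ≠ 8, so there is no saddle point; optimal play is mixed.
North is strictly dominated by Center, so the attacker never plays it.
C is strictly dominated by B (it gives the attacker strictly more in every row), so the defender never plays it.
On the remaining 2×2 (Center, South vs A, B):
Let the attacker play Center with probability p. Expected payoff against A: 9p + 2(1−p) = 7p + 2; against B: 7p + 8(1−p) = −p + 8.
Setting these equal: 7p + 2 = −p + 8 ⇒ 8p = 6 ⇒ p = 3/4, and the value is (7)·(3/4) + 2 = 29/4.
For the defender: with q = P(A), equating Center's and South's payoffs gives 2q + 7 = −6q + 8 ⇒ q = 1/8.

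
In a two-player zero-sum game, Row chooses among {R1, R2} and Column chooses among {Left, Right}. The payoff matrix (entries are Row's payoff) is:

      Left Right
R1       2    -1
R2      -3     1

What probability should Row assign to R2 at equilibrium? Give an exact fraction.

3/7

Row minima: R1 → -1, R2 → -3; maximin = -1.
Column maxima: Left → 2, Right → 1; minimax = 1.
-1 ≠ 1, so there is no saddle point; optimal play is mixed.
Let Row play R1 with probability p. Expected payoff against Left: 2p + (-3)(1−p) = 5p − 3; against Right: (-1)p + 1(1−p) = −2p + 1.
Setting these equal: 5p − 3 = −2p + 1 ⇒ 7p = 4 ⇒ p = 4/7, and the value is (5)·(4/7) − 3 = -1/7.
For Column: with q = P(Left), equating R1's and R2's payoffs gives 3q − 1 = −4q + 1 ⇒ q = 2/7.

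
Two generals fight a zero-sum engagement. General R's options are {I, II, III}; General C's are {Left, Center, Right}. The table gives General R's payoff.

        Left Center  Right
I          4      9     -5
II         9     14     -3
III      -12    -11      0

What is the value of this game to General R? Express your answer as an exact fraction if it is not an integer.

Row minima: I → -5, II → -3, III → -12; maximin = -3.
Column maxima: Left → 9, Center → 14, Right → 0; minimax = 0.
-3 ≠ 0, so there is no saddle point; optimal play is mixed.
I is strictly dominated by II, so General R never plays it.
Center is strictly dominated by Left (it gives General R strictly more in every row), so General C never plays it.
On the remaining 2×2 (II, III vs Left, Right):
Let General R play II with probability p. Expected payoff against Left: 9p + (-12)(1−p) = 21p − 12; against Right: (-3)p + 0(1−p) = −3p.
Setting these equal: 21p − 12 = −3p ⇒ 24p = 12 ⇒ p = 1/2, and the value is (21)·(1/2) − 12 = -3/2.
For General C: with q = P(Left), equating II's and III's payoffs gives 12q − 3 = −12q ⇒ q = 1/8.

-3/2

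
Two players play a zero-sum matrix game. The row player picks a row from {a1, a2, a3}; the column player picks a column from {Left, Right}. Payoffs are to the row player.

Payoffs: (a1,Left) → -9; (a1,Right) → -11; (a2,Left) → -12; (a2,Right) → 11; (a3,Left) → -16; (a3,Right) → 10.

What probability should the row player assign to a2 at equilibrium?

2/25

Row minima: a1 → -11, a2 → -12, a3 → -16; maximin = -11.
Column maxima: Left → -9, Right → 11; minimax = -9.
-11 ≠ -9, so there is no saddle point; optimal play is mixed.
a3 is strictly dominated by a2, so the row player never plays it.
On the remaining 2×2 (a1, a2 vs Left, Right):
Let the row player play a1 with probability p. Expected payoff against Left: (-9)p + (-12)(1−p) = 3p − 12; against Right: (-11)p + 11(1−p) = −22p + 11.
Setting these equal: 3p − 12 = −22p + 11 ⇒ 25p = 23 ⇒ p = 23/25, and the value is (3)·(23/25) − 12 = -231/25.
For the column player: with q = P(Left), equating a1's and a2's payoffs gives 2q − 11 = −23q + 11 ⇒ q = 22/25.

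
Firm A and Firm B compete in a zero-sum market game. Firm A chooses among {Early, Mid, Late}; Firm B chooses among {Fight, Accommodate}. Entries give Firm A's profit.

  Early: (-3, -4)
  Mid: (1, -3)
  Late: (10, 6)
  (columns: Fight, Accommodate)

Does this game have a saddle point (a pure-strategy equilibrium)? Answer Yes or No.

Yes

Row minima: Early → -4, Mid → -3, Late → 6; maximin = 6.
Column maxima: Fight → 10, Accommodate → 6; minimax = 6.
maximin = minimax = 6, so a saddle point exists.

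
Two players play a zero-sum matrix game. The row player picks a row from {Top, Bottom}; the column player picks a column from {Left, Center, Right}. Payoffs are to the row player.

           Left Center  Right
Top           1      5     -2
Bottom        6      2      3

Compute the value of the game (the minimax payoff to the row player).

19/8

Row minima: Top → -2, Bottom → 2; maximin = 2.
Column maxima: Left → 6, Center → 5, Right → 3; minimax = 3.
2 ≠ 3, so there is no saddle point; optimal play is mixed.
Left is strictly dominated by Right (it gives the row player strictly more in every row), so the column player never plays it.
On the remaining 2×2 (Top, Bottom vs Center, Right):
Let the row player play Top with probability p. Expected payoff against Center: 5p + 2(1−p) = 3p + 2; against Right: (-2)p + 3(1−p) = −5p + 3.
Setting these equal: 3p + 2 = −5p + 3 ⇒ 8p = 1 ⇒ p = 1/8, and the value is (3)·(1/8) + 2 = 19/8.
For the column player: with q = P(Center), equating Top's and Bottom's payoffs gives 7q − 2 = −q + 3 ⇒ q = 5/8.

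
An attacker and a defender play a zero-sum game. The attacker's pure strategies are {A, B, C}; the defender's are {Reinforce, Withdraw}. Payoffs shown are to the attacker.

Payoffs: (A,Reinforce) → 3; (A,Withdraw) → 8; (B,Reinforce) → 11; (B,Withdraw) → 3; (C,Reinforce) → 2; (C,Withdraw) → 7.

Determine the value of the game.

79/13

Row minima: A → 3, B → 3, C → 2; maximin = 3.
Column maxima: Reinforce → 11, Withdraw → 8; minimax = 8.
3 ≠ 8, so there is no saddle point; optimal play is mixed.
C is strictly dominated by A, so the attacker never plays it.
On the remaining 2×2 (A, B vs Reinforce, Withdraw):
Let the attacker play A with probability p. Expected payoff against Reinforce: 3p + 11(1−p) = −8p + 11; against Withdraw: 8p + 3(1−p) = 5p + 3.
Setting these equal: −8p + 11 = 5p + 3 ⇒ −13p = -8 ⇒ p = 8/13, and the value is (-8)·(8/13) + 11 = 79/13.
For the defender: with q = P(Reinforce), equating A's and B's payoffs gives −5q + 8 = 8q + 3 ⇒ q = 5/13.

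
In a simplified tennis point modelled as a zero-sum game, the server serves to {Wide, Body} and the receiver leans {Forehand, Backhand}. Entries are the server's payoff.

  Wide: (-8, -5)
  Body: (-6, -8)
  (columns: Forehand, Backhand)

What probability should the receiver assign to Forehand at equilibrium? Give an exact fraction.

3/5

Row minima: Wide → -8, Body → -8; maximin = -8.
Column maxima: Forehand → -6, Backhand → -5; minimax = -6.
-8 ≠ -6, so there is no saddle point; optimal play is mixed.
Let the server play Wide with probability p. Expected payoff against Forehand: (-8)p + (-6)(1−p) = −2p − 6; against Backhand: (-5)p + (-8)(1−p) = 3p − 8.
Setting these equal: −2p − 6 = 3p − 8 ⇒ −5p = -2 ⇒ p = 2/5, and the value is (-2)·(2/5) − 6 = -34/5.
For the receiver: with q = P(Forehand), equating Wide's and Body's payoffs gives −3q − 5 = 2q − 8 ⇒ q = 3/5.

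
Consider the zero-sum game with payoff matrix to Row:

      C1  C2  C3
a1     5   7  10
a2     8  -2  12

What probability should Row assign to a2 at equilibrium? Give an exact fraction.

Row minima: a1 → 5, a2 → -2; maximin = 5.
Column maxima: C1 → 8, C2 → 7, C3 → 12; minimax = 7.
5 ≠ 7, so there is no saddle point; optimal play is mixed.
C3 is strictly dominated by C1 (it gives Row strictly more in every row), so Column never plays it.
On the remaining 2×2 (a1, a2 vs C1, C2):
Let Row play a1 with probability p. Expected payoff against C1: 5p + 8(1−p) = −3p + 8; against C2: 7p + (-2)(1−p) = 9p − 2.
Setting these equal: −3p + 8 = 9p − 2 ⇒ −12p = -10 ⇒ p = 5/6, and the value is (-3)·(5/6) + 8 = 11/2.
For Column: with q = P(C1), equating a1's and a2's payoffs gives −2q + 7 = 10q − 2 ⇒ q = 3/4.

1/6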